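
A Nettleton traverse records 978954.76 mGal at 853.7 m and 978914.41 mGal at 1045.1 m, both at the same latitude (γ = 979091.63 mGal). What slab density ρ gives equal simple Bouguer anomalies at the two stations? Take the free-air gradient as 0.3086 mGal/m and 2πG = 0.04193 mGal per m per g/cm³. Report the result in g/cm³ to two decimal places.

Δg_obs = 978914.41 − 978954.76 = -40.35 mGal over Δh = 1045.1 − 853.7 = 191.4 m
Equal Bouguer anomalies ⇒ Δg_obs + (0.3086 − 0.04193ρ)·Δh = 0
0.3086 − 0.04193ρ = −Δg_obs/Δh = 0.21082
ρ = (0.3086 − 0.21082) / 0.04193 = 2.33 g/cm³

2.33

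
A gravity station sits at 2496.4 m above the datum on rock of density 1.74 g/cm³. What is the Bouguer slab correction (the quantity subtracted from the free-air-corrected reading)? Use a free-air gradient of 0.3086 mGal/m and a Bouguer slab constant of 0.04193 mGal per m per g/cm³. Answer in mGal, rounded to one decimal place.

Bouguer slab correction = 0.04193 × 1.74 × 2496.4 = 182.1 mGal

182.1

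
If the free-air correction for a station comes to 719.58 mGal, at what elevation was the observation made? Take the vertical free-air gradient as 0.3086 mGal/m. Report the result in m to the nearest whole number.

2332

h = 719.58 / 0.3086 = 2331.76 m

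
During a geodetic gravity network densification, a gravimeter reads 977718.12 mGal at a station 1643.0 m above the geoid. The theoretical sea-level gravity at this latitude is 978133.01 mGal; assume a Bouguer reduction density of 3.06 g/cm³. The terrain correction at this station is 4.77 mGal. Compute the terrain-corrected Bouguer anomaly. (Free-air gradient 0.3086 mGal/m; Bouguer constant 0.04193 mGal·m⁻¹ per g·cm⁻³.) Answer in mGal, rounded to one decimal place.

-113.9

Free-air correction = 0.3086 × 1643.0 = 507.03 mGal
Free-air anomaly = 977718.12 − 978133.01 + (507.03) = 92.14 mGal
Bouguer slab correction = 0.04193 × 3.06 × 1643.0 = 210.81 mGal
Simple Bouguer anomaly = 92.14 − (210.81) = -118.67 mGal
Complete Bouguer anomaly = -118.67 + 4.77 = -113.90 mGal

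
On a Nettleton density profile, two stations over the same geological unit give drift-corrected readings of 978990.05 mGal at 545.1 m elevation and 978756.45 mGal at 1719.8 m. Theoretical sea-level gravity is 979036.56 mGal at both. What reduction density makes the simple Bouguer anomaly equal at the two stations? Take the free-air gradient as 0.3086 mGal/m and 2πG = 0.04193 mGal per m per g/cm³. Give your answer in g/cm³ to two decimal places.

Δg_obs = 978756.45 − 978990.05 = -233.60 mGal over Δh = 1719.8 − 545.1 = 1174.7 m
Equal Bouguer anomalies ⇒ Δg_obs + (0.3086 − 0.04193ρ)·Δh = 0
0.3086 − 0.04193ρ = −Δg_obs/Δh = 0.19886
ρ = (0.3086 − 0.19886) / 0.04193 = 2.62 g/cm³

2.62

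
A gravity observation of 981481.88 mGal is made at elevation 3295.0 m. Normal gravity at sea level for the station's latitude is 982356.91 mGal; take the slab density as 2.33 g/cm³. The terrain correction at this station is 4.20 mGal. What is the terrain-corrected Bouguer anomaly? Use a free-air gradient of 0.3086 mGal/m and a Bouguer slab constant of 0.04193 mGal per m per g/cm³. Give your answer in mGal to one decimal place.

Free-air correction = 0.3086 × 3295.0 = 1016.84 mGal
Free-air anomaly = 981481.88 − 982356.91 + (1016.84) = 141.81 mGal
Bouguer slab correction = 0.04193 × 2.33 × 3295.0 = 321.91 mGal
Simple Bouguer anomaly = 141.81 − (321.91) = -180.10 mGal
Complete Bouguer anomaly = -180.10 + 4.20 = -175.90 mGal

-175.9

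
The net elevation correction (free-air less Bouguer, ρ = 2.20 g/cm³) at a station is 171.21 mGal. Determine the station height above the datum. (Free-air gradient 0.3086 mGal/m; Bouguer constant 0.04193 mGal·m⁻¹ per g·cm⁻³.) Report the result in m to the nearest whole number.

Combined gradient = 0.3086 − 0.04193 × 2.20 = 0.2163540 mGal/m
h = 171.21 / 0.2163540 = 791.34 m

791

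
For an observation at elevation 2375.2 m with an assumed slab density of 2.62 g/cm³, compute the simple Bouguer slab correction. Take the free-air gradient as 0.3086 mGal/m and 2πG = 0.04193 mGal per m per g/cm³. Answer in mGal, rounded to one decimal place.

260.9

Bouguer slab correction = 0.04193 × 2.62 × 2375.2 = 260.9 mGal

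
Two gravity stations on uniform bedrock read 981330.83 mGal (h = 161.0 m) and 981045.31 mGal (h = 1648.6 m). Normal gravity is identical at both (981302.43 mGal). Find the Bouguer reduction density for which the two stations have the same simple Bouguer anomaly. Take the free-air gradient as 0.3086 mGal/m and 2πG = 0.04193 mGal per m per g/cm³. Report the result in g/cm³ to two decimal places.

2.78

Δg_obs = 981045.31 − 981330.83 = -285.52 mGal over Δh = 1648.6 − 161.0 = 1487.6 m
Equal Bouguer anomalies ⇒ Δg_obs + (0.3086 − 0.04193ρ)·Δh = 0
0.3086 − 0.04193ρ = −Δg_obs/Δh = 0.19193
ρ = (0.3086 − 0.19193) / 0.04193 = 2.78 g/cm³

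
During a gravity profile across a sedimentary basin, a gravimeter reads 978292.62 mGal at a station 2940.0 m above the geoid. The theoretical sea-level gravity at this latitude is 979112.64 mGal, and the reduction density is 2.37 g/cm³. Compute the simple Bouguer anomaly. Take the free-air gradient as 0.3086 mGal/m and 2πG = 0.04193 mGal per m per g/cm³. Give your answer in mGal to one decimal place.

-204.9

Free-air correction = 0.3086 × 2940.0 = 907.28 mGal
Free-air anomaly = 978292.62 − 979112.64 + (907.28) = 87.26 mGal
Bouguer slab correction = 0.04193 × 2.37 × 2940.0 = 292.16 mGal
Simple Bouguer anomaly = 87.26 − (292.16) = -204.90 mGal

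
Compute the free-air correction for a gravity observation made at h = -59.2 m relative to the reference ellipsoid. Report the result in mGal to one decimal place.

Free-air correction = 0.3086 × -59.2 = -18.3 mGal

-18.3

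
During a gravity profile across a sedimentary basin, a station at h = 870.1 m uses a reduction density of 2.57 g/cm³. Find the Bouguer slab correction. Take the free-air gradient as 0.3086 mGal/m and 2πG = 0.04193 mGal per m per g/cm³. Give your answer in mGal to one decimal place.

Bouguer slab correction = 0.04193 × 2.57 × 870.1 = 93.8 mGal

93.8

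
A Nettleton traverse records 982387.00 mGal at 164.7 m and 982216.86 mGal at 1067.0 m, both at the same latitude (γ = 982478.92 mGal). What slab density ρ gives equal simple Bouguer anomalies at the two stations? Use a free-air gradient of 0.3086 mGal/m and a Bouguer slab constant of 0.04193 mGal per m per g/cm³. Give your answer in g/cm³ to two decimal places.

2.86

Δg_obs = 982216.86 − 982387.00 = -170.14 mGal over Δh = 1067.0 − 164.7 = 902.3 m
Equal Bouguer anomalies ⇒ Δg_obs + (0.3086 − 0.04193ρ)·Δh = 0
0.3086 − 0.04193ρ = −Δg_obs/Δh = 0.18856
ρ = (0.3086 − 0.18856) / 0.04193 = 2.86 g/cm³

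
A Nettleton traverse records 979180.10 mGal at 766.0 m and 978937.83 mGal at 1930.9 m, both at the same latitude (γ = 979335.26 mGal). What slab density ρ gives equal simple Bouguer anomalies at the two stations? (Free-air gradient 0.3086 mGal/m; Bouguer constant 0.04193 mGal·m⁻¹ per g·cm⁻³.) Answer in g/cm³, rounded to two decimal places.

2.40

Δg_obs = 978937.83 − 979180.10 = -242.27 mGal over Δh = 1930.9 − 766.0 = 1164.9 m
Equal Bouguer anomalies ⇒ Δg_obs + (0.3086 − 0.04193ρ)·Δh = 0
0.3086 − 0.04193ρ = −Δg_obs/Δh = 0.20797
ρ = (0.3086 − 0.20797) / 0.04193 = 2.40 g/cm³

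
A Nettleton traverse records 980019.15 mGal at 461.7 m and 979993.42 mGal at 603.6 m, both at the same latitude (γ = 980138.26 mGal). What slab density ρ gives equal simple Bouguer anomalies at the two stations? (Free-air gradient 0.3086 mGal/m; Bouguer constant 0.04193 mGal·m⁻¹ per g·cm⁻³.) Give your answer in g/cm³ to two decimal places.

3.04

Δg_obs = 979993.42 − 980019.15 = -25.73 mGal over Δh = 603.6 − 461.7 = 141.9 m
Equal Bouguer anomalies ⇒ Δg_obs + (0.3086 − 0.04193ρ)·Δh = 0
0.3086 − 0.04193ρ = −Δg_obs/Δh = 0.18132
ρ = (0.3086 − 0.18132) / 0.04193 = 3.04 g/cm³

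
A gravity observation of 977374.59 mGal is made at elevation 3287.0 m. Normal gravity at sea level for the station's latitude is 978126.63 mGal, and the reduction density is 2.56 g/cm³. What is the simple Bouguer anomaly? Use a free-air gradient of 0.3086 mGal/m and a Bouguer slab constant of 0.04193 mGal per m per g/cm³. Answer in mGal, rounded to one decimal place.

-90.5

Free-air correction = 0.3086 × 3287.0 = 1014.37 mGal
Free-air anomaly = 977374.59 − 978126.63 + (1014.37) = 262.33 mGal
Bouguer slab correction = 0.04193 × 2.56 × 3287.0 = 352.83 mGal
Simple Bouguer anomaly = 262.33 − (352.83) = -90.50 mGal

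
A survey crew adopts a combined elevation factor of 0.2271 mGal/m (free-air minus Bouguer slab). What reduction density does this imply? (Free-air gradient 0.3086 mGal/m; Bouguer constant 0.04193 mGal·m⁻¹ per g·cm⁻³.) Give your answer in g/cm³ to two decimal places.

1.94

0.2271 = 0.3086 − 0.04193 × ρ
ρ = (0.3086 − 0.2271) / 0.04193 = 1.94 g/cm³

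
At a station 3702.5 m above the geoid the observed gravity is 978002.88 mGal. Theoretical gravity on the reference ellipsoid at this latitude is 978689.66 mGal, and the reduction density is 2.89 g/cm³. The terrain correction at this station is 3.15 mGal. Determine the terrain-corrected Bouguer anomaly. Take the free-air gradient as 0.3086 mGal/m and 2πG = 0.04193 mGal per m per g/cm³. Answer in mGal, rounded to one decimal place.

10.3

Free-air correction = 0.3086 × 3702.5 = 1142.59 mGal
Free-air anomaly = 978002.88 − 978689.66 + (1142.59) = 455.81 mGal
Bouguer slab correction = 0.04193 × 2.89 × 3702.5 = 448.66 mGal
Simple Bouguer anomaly = 455.81 − (448.66) = 7.15 mGal
Complete Bouguer anomaly = 7.15 + 3.15 = 10.30 mGal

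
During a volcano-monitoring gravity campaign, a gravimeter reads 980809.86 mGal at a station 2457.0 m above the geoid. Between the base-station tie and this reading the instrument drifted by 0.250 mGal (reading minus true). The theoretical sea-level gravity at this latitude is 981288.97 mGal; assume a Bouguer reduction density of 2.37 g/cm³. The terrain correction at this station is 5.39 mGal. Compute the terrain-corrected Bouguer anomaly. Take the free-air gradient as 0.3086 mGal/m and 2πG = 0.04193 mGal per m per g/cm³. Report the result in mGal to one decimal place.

Drift-corrected reading = 980809.86 − (0.250) = 980809.610 mGal
Free-air correction = 0.3086 × 2457.0 = 758.23 mGal
Free-air anomaly = 980809.610 − 981288.97 + (758.23) = 278.870 mGal
Bouguer slab correction = 0.04193 × 2.37 × 2457.0 = 244.16 mGal
Simple Bouguer anomaly = 278.870 − (244.16) = 34.710 mGal
Complete Bouguer anomaly = 34.710 + 5.39 = 40.100 mGal

40.1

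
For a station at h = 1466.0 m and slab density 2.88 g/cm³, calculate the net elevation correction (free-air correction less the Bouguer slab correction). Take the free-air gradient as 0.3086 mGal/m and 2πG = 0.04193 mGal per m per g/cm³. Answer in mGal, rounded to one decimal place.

275.4

Combined gradient = 0.3086 − 0.04193 × 2.88 = 0.1878416 mGal/m
Combined elevation correction = 0.1878416 × 1466.0 = 275.4 mGal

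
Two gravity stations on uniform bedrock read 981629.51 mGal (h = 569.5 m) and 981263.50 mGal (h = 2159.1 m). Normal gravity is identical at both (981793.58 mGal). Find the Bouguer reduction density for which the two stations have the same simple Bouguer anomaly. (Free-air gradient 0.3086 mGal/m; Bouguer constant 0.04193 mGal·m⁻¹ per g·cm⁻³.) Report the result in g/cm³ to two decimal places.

Δg_obs = 981263.50 − 981629.51 = -366.01 mGal over Δh = 2159.1 − 569.5 = 1589.6 m
Equal Bouguer anomalies ⇒ Δg_obs + (0.3086 − 0.04193ρ)·Δh = 0
0.3086 − 0.04193ρ = −Δg_obs/Δh = 0.23025
ρ = (0.3086 − 0.23025) / 0.04193 = 1.87 g/cm³

1.87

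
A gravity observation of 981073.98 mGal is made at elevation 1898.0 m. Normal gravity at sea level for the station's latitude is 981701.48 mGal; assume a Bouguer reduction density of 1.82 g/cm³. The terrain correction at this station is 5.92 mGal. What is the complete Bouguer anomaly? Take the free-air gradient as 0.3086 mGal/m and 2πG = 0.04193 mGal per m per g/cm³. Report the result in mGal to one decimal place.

-180.7

Free-air correction = 0.3086 × 1898.0 = 585.72 mGal
Free-air anomaly = 981073.98 − 981701.48 + (585.72) = -41.78 mGal
Bouguer slab correction = 0.04193 × 1.82 × 1898.0 = 144.84 mGal
Simple Bouguer anomaly = -41.78 − (144.84) = -186.62 mGal
Complete Bouguer anomaly = -186.62 + 5.92 = -180.70 mGal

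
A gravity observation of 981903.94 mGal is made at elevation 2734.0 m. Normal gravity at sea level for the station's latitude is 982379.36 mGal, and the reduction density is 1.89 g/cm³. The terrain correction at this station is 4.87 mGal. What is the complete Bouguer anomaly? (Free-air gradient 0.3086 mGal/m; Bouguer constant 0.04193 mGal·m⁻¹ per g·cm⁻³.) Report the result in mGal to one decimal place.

156.5

Free-air correction = 0.3086 × 2734.0 = 843.71 mGal
Free-air anomaly = 981903.94 − 982379.36 + (843.71) = 368.29 mGal
Bouguer slab correction = 0.04193 × 1.89 × 2734.0 = 216.66 mGal
Simple Bouguer anomaly = 368.29 − (216.66) = 151.63 mGal
Complete Bouguer anomaly = 151.63 + 4.87 = 156.50 mGal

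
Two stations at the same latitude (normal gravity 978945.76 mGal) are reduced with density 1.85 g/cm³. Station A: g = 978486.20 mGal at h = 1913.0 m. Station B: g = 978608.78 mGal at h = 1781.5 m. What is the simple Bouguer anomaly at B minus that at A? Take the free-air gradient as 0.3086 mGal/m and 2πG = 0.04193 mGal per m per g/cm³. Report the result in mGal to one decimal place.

Δg_SB(A) = 978486.20 − 978945.76 + 0.3086×1913.0 − 0.04193×1.85×1913.0 = -17.60 mGal
Δg_SB(B) = 978608.78 − 978945.76 + 0.3086×1781.5 − 0.04193×1.85×1781.5 = 74.60 mGal
Difference = 74.60 − (-17.60) = 92.20 mGal

92.2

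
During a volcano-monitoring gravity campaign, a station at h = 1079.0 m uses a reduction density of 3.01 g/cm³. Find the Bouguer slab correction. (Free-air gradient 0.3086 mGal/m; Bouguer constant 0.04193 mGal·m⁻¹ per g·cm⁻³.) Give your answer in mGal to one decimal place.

Bouguer slab correction = 0.04193 × 3.01 × 1079.0 = 136.2 mGal

136.2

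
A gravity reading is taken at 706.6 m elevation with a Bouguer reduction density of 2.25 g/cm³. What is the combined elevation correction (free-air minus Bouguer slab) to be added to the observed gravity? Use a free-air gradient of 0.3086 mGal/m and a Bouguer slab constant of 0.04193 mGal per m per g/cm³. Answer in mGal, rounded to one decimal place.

151.4

Combined gradient = 0.3086 − 0.04193 × 2.25 = 0.2142575 mGal/m
Combined elevation correction = 0.2142575 × 706.6 = 151.4 mGal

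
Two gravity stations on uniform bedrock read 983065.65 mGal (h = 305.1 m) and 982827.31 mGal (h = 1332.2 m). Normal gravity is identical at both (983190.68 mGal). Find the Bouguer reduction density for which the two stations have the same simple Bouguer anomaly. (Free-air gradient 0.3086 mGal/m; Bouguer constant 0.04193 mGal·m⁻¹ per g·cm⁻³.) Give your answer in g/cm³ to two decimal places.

1.83

Δg_obs = 982827.31 − 983065.65 = -238.34 mGal over Δh = 1332.2 − 305.1 = 1027.1 m
Equal Bouguer anomalies ⇒ Δg_obs + (0.3086 − 0.04193ρ)·Δh = 0
0.3086 − 0.04193ρ = −Δg_obs/Δh = 0.23205
ρ = (0.3086 − 0.23205) / 0.04193 = 1.83 g/cm³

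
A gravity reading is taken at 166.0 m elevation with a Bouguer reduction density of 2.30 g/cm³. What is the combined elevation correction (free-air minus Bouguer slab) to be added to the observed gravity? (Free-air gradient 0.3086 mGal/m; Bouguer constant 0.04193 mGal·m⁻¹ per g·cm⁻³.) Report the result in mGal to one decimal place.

35.2

Combined gradient = 0.3086 − 0.04193 × 2.30 = 0.2121610 mGal/m
Combined elevation correction = 0.2121610 × 166.0 = 35.2 mGal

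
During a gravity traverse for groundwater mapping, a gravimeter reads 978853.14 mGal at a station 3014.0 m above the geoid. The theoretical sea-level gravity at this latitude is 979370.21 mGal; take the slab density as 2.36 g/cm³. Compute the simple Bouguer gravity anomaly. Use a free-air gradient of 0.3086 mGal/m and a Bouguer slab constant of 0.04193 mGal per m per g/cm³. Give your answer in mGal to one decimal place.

Free-air correction = 0.3086 × 3014.0 = 930.12 mGal
Free-air anomaly = 978853.14 − 979370.21 + (930.12) = 413.05 mGal
Bouguer slab correction = 0.04193 × 2.36 × 3014.0 = 298.25 mGal
Simple Bouguer anomaly = 413.05 − (298.25) = 114.80 mGal

114.8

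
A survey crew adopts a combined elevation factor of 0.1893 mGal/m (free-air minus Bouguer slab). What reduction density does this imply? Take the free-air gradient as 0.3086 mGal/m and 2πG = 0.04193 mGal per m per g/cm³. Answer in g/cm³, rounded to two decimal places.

0.1893 = 0.3086 − 0.04193 × ρ
ρ = (0.3086 − 0.1893) / 0.04193 = 2.85 g/cm³

2.85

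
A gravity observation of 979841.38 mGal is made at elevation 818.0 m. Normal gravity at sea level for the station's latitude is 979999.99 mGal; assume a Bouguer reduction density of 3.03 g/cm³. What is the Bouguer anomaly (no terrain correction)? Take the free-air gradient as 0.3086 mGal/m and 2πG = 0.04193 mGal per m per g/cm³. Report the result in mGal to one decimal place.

Free-air correction = 0.3086 × 818.0 = 252.43 mGal
Free-air anomaly = 979841.38 − 979999.99 + (252.43) = 93.82 mGal
Bouguer slab correction = 0.04193 × 3.03 × 818.0 = 103.93 mGal
Simple Bouguer anomaly = 93.82 − (103.93) = -10.11 mGal

-10.1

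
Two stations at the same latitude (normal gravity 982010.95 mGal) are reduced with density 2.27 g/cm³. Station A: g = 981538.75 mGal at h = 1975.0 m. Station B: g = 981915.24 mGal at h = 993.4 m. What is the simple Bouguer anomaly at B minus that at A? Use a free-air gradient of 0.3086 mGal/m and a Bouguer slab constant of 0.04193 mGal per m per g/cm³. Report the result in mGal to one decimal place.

167.0

Δg_SB(A) = 981538.75 − 982010.95 + 0.3086×1975.0 − 0.04193×2.27×1975.0 = -50.70 mGal
Δg_SB(B) = 981915.24 − 982010.95 + 0.3086×993.4 − 0.04193×2.27×993.4 = 116.30 mGal
Difference = 116.30 − (-50.70) = 167.00 mGal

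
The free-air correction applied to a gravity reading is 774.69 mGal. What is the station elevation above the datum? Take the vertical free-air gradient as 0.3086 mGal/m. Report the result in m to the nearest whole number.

h = 774.69 / 0.3086 = 2510.34 m

2510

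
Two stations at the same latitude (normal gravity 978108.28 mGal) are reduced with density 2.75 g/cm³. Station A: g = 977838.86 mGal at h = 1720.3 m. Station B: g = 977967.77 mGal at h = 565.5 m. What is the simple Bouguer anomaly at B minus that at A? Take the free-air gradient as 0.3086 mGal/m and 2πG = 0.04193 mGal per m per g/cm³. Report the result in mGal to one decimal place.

Δg_SB(A) = 977838.86 − 978108.28 + 0.3086×1720.3 − 0.04193×2.75×1720.3 = 63.10 mGal
Δg_SB(B) = 977967.77 − 978108.28 + 0.3086×565.5 − 0.04193×2.75×565.5 = -31.20 mGal
Difference = -31.20 − (63.10) = -94.30 mGal

-94.3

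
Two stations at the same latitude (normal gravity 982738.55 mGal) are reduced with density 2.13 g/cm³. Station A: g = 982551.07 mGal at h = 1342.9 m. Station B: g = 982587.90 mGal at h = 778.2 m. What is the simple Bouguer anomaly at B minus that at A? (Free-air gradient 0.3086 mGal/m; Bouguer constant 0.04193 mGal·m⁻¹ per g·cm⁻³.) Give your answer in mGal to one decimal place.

Δg_SB(A) = 982551.07 − 982738.55 + 0.3086×1342.9 − 0.04193×2.13×1342.9 = 107.00 mGal
Δg_SB(B) = 982587.90 − 982738.55 + 0.3086×778.2 − 0.04193×2.13×778.2 = 20.00 mGal
Difference = 20.00 − (107.00) = -87.00 mGal

-87.0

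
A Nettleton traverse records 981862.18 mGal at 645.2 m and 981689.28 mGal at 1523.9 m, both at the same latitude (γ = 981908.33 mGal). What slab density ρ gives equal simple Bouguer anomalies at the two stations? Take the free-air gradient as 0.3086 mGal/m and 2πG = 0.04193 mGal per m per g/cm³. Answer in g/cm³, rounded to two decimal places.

Δg_obs = 981689.28 − 981862.18 = -172.90 mGal over Δh = 1523.9 − 645.2 = 878.7 m
Equal Bouguer anomalies ⇒ Δg_obs + (0.3086 − 0.04193ρ)·Δh = 0
0.3086 − 0.04193ρ = −Δg_obs/Δh = 0.19677
ρ = (0.3086 − 0.19677) / 0.04193 = 2.67 g/cm³

2.67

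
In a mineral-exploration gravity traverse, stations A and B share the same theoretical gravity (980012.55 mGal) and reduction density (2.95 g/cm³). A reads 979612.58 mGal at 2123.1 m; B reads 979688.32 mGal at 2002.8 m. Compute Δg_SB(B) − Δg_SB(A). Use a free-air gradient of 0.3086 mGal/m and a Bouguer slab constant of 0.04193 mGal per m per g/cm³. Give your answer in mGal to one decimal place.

53.5

Δg_SB(A) = 979612.58 − 980012.55 + 0.3086×2123.1 − 0.04193×2.95×2123.1 = -7.40 mGal
Δg_SB(B) = 979688.32 − 980012.55 + 0.3086×2002.8 − 0.04193×2.95×2002.8 = 46.10 mGal
Difference = 46.10 − (-7.40) = 53.50 mGal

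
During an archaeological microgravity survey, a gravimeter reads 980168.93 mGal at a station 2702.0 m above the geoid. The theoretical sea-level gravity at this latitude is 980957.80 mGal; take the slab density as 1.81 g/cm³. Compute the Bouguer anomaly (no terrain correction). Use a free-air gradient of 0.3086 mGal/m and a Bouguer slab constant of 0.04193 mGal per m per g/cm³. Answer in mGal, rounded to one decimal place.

Free-air correction = 0.3086 × 2702.0 = 833.84 mGal
Free-air anomaly = 980168.93 − 980957.80 + (833.84) = 44.97 mGal
Bouguer slab correction = 0.04193 × 1.81 × 2702.0 = 205.06 mGal
Simple Bouguer anomaly = 44.97 − (205.06) = -160.09 mGal

-160.1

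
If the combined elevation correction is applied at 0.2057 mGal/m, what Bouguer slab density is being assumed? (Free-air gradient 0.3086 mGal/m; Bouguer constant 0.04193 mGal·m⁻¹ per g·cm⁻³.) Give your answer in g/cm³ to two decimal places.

2.45

0.2057 = 0.3086 − 0.04193 × ρ
ρ = (0.3086 − 0.2057) / 0.04193 = 2.45 g/cm³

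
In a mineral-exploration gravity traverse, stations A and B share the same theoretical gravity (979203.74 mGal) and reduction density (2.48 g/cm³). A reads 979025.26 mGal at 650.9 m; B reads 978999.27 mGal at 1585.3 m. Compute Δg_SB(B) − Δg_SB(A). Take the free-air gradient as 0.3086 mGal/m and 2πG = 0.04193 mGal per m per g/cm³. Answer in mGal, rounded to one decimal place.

165.2

Δg_SB(A) = 979025.26 − 979203.74 + 0.3086×650.9 − 0.04193×2.48×650.9 = -45.30 mGal
Δg_SB(B) = 978999.27 − 979203.74 + 0.3086×1585.3 − 0.04193×2.48×1585.3 = 119.90 mGal
Difference = 119.90 − (-45.30) = 165.20 mGal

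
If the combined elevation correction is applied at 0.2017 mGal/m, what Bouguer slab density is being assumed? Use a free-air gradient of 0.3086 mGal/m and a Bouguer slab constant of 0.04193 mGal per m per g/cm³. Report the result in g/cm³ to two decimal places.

2.55

0.2017 = 0.3086 − 0.04193 × ρ
ρ = (0.3086 − 0.2017) / 0.04193 = 2.55 g/cm³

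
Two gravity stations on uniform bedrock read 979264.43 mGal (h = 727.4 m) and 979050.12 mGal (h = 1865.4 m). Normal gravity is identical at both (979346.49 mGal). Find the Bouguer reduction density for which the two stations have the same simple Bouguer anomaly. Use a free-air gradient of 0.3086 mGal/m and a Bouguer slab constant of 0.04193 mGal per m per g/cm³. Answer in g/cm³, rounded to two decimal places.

Δg_obs = 979050.12 − 979264.43 = -214.31 mGal over Δh = 1865.4 − 727.4 = 1138.0 m
Equal Bouguer anomalies ⇒ Δg_obs + (0.3086 − 0.04193ρ)·Δh = 0
0.3086 − 0.04193ρ = −Δg_obs/Δh = 0.18832
ρ = (0.3086 − 0.18832) / 0.04193 = 2.87 g/cm³

2.87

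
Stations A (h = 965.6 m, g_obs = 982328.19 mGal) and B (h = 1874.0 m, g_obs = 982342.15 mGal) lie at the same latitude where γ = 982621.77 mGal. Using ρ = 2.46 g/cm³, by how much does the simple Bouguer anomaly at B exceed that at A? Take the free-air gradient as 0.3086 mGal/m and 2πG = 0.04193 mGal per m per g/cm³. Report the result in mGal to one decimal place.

Δg_SB(A) = 982328.19 − 982621.77 + 0.3086×965.6 − 0.04193×2.46×965.6 = -95.20 mGal
Δg_SB(B) = 982342.15 − 982621.77 + 0.3086×1874.0 − 0.04193×2.46×1874.0 = 105.40 mGal
Difference = 105.40 − (-95.20) = 200.60 mGal

200.6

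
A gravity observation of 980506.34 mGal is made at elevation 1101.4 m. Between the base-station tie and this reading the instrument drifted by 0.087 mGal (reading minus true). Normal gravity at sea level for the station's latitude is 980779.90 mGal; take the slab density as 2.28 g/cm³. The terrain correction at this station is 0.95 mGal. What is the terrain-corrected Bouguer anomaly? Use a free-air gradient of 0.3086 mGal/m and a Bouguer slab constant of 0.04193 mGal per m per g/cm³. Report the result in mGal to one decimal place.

Drift-corrected reading = 980506.34 − (0.087) = 980506.253 mGal
Free-air correction = 0.3086 × 1101.4 = 339.89 mGal
Free-air anomaly = 980506.253 − 980779.90 + (339.89) = 66.243 mGal
Bouguer slab correction = 0.04193 × 2.28 × 1101.4 = 105.29 mGal
Simple Bouguer anomaly = 66.243 − (105.29) = -39.047 mGal
Complete Bouguer anomaly = -39.047 + 0.95 = -38.097 mGal

-38.1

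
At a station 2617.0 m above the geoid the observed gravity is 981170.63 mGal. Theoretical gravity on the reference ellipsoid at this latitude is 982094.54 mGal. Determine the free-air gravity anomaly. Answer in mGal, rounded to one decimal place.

-116.3

Free-air correction = 0.3086 × 2617.0 = 807.61 mGal
Free-air anomaly = 981170.63 − 982094.54 + (807.61) = -116.30 mGal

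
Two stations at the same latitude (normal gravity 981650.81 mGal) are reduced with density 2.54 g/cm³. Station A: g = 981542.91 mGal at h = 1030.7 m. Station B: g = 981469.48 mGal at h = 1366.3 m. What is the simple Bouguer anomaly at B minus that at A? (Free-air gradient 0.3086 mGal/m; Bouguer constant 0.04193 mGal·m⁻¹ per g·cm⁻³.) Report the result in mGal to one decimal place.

-5.6

Δg_SB(A) = 981542.91 − 981650.81 + 0.3086×1030.7 − 0.04193×2.54×1030.7 = 100.40 mGal
Δg_SB(B) = 981469.48 − 981650.81 + 0.3086×1366.3 − 0.04193×2.54×1366.3 = 94.80 mGal
Difference = 94.80 − (100.40) = -5.60 mGal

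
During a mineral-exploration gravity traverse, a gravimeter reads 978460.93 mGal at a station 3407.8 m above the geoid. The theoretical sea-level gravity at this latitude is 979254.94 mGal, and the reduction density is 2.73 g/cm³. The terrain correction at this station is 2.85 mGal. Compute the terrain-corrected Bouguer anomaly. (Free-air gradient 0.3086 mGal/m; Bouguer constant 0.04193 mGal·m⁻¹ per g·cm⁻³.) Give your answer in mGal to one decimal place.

Free-air correction = 0.3086 × 3407.8 = 1051.65 mGal
Free-air anomaly = 978460.93 − 979254.94 + (1051.65) = 257.64 mGal
Bouguer slab correction = 0.04193 × 2.73 × 3407.8 = 390.09 mGal
Simple Bouguer anomaly = 257.64 − (390.09) = -132.45 mGal
Complete Bouguer anomaly = -132.45 + 2.85 = -129.60 mGal

-129.6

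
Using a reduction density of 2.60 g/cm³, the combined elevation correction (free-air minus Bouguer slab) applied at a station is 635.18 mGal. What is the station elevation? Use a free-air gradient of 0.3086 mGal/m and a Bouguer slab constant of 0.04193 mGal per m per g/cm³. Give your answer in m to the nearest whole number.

3183

Combined gradient = 0.3086 − 0.04193 × 2.60 = 0.1995820 mGal/m
h = 635.18 / 0.1995820 = 3182.55 m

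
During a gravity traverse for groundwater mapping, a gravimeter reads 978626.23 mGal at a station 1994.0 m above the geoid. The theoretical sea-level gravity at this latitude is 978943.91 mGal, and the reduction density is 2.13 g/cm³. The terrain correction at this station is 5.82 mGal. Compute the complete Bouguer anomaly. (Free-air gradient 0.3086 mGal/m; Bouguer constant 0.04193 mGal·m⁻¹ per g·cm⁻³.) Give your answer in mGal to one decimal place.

Free-air correction = 0.3086 × 1994.0 = 615.35 mGal
Free-air anomaly = 978626.23 − 978943.91 + (615.35) = 297.67 mGal
Bouguer slab correction = 0.04193 × 2.13 × 1994.0 = 178.09 mGal
Simple Bouguer anomaly = 297.67 − (178.09) = 119.58 mGal
Complete Bouguer anomaly = 119.58 + 5.82 = 125.40 mGal

125.4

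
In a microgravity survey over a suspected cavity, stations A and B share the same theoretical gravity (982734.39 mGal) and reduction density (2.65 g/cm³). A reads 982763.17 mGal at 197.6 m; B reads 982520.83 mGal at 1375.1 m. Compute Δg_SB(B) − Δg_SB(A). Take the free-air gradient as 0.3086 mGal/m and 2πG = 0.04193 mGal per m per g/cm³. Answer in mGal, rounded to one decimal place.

-9.8

Δg_SB(A) = 982763.17 − 982734.39 + 0.3086×197.6 − 0.04193×2.65×197.6 = 67.80 mGal
Δg_SB(B) = 982520.83 − 982734.39 + 0.3086×1375.1 − 0.04193×2.65×1375.1 = 58.00 mGal
Difference = 58.00 − (67.80) = -9.80 mGal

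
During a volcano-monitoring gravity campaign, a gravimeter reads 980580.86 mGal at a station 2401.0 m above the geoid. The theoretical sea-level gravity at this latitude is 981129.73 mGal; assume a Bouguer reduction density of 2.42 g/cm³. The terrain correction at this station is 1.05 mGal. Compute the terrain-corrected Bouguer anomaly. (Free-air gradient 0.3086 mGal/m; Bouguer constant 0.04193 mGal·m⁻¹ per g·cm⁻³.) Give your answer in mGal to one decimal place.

Free-air correction = 0.3086 × 2401.0 = 740.95 mGal
Free-air anomaly = 980580.86 − 981129.73 + (740.95) = 192.08 mGal
Bouguer slab correction = 0.04193 × 2.42 × 2401.0 = 243.63 mGal
Simple Bouguer anomaly = 192.08 − (243.63) = -51.55 mGal
Complete Bouguer anomaly = -51.55 + 1.05 = -50.50 mGal

-50.5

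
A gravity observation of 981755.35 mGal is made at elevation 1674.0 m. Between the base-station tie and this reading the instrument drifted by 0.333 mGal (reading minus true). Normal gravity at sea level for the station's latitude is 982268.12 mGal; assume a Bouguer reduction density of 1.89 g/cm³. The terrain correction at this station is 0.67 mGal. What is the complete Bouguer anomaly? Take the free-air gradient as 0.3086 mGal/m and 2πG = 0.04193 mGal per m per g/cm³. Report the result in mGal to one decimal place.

-128.5

Drift-corrected reading = 981755.35 − (0.333) = 981755.017 mGal
Free-air correction = 0.3086 × 1674.0 = 516.60 mGal
Free-air anomaly = 981755.017 − 982268.12 + (516.60) = 3.497 mGal
Bouguer slab correction = 0.04193 × 1.89 × 1674.0 = 132.66 mGal
Simple Bouguer anomaly = 3.497 − (132.66) = -129.163 mGal
Complete Bouguer anomaly = -129.163 + 0.67 = -128.493 mGal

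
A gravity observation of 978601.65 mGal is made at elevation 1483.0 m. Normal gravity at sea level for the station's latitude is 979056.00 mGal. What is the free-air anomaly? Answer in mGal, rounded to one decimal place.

Free-air correction = 0.3086 × 1483.0 = 457.65 mGal
Free-air anomaly = 978601.65 − 979056.00 + (457.65) = 3.30 mGal

3.3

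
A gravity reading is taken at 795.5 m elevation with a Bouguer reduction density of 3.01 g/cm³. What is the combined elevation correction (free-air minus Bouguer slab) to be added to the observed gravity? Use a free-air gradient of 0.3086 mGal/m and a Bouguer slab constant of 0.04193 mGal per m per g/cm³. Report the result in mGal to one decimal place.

145.1

Combined gradient = 0.3086 − 0.04193 × 3.01 = 0.1823907 mGal/m
Combined elevation correction = 0.1823907 × 795.5 = 145.1 mGal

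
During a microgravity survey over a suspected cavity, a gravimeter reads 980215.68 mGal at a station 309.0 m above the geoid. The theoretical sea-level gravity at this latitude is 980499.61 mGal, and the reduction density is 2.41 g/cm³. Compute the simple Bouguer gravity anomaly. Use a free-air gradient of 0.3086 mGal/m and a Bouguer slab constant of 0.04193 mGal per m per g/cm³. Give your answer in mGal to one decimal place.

-219.8

Free-air correction = 0.3086 × 309.0 = 95.36 mGal
Free-air anomaly = 980215.68 − 980499.61 + (95.36) = -188.57 mGal
Bouguer slab correction = 0.04193 × 2.41 × 309.0 = 31.22 mGal
Simple Bouguer anomaly = -188.57 − (31.22) = -219.79 mGal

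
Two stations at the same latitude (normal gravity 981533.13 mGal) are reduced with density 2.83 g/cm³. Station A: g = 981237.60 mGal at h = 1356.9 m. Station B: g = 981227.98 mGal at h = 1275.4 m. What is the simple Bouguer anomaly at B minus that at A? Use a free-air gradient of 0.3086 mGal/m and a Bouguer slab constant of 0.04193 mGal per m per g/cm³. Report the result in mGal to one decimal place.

Δg_SB(A) = 981237.60 − 981533.13 + 0.3086×1356.9 − 0.04193×2.83×1356.9 = -37.80 mGal
Δg_SB(B) = 981227.98 − 981533.13 + 0.3086×1275.4 − 0.04193×2.83×1275.4 = -62.90 mGal
Difference = -62.90 − (-37.80) = -25.10 mGal

-25.1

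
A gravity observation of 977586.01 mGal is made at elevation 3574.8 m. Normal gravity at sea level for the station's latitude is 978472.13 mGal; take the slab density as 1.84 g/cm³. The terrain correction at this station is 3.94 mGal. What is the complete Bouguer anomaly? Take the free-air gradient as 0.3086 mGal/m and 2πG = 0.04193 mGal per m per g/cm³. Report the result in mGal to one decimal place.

-54.8

Free-air correction = 0.3086 × 3574.8 = 1103.18 mGal
Free-air anomaly = 977586.01 − 978472.13 + (1103.18) = 217.06 mGal
Bouguer slab correction = 0.04193 × 1.84 × 3574.8 = 275.80 mGal
Simple Bouguer anomaly = 217.06 − (275.80) = -58.74 mGal
Complete Bouguer anomaly = -58.74 + 3.94 = -54.80 mGal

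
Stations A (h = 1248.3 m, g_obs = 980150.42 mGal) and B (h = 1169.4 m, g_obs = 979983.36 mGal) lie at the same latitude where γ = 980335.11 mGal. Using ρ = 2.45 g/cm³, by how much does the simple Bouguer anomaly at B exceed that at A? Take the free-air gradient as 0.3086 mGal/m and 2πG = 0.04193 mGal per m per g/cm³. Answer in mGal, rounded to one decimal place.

Δg_SB(A) = 980150.42 − 980335.11 + 0.3086×1248.3 − 0.04193×2.45×1248.3 = 72.30 mGal
Δg_SB(B) = 979983.36 − 980335.11 + 0.3086×1169.4 − 0.04193×2.45×1169.4 = -111.00 mGal
Difference = -111.00 − (72.30) = -183.30 mGal

-183.3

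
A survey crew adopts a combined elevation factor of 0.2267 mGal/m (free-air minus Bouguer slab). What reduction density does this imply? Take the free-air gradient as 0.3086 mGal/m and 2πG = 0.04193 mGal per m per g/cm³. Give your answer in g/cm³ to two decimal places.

0.2267 = 0.3086 − 0.04193 × ρ
ρ = (0.3086 − 0.2267) / 0.04193 = 1.95 g/cm³

1.95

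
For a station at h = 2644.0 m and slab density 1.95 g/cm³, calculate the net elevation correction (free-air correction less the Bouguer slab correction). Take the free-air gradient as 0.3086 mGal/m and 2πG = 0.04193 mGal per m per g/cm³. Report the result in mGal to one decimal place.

599.8

Combined gradient = 0.3086 − 0.04193 × 1.95 = 0.2268365 mGal/m
Combined elevation correction = 0.2268365 × 2644.0 = 599.8 mGal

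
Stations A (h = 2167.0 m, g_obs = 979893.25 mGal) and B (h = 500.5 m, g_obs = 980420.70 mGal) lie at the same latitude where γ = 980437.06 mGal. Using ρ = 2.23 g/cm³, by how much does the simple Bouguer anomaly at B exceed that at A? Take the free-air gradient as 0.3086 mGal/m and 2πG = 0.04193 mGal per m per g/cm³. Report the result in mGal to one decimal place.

169.0

Δg_SB(A) = 979893.25 − 980437.06 + 0.3086×2167.0 − 0.04193×2.23×2167.0 = -77.70 mGal
Δg_SB(B) = 980420.70 − 980437.06 + 0.3086×500.5 − 0.04193×2.23×500.5 = 91.30 mGal
Difference = 91.30 − (-77.70) = 169.00 mGal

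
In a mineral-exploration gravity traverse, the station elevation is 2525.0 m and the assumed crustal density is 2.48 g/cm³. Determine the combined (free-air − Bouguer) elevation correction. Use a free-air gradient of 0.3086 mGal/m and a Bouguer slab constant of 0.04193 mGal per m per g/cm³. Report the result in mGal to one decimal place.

516.6

Combined gradient = 0.3086 − 0.04193 × 2.48 = 0.2046136 mGal/m
Combined elevation correction = 0.2046136 × 2525.0 = 516.6 mGal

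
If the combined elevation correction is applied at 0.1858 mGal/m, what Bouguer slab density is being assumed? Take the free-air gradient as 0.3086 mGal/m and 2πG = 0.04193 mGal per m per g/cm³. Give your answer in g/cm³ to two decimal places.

2.93

0.1858 = 0.3086 − 0.04193 × ρ
ρ = (0.3086 − 0.1858) / 0.04193 = 2.93 g/cm³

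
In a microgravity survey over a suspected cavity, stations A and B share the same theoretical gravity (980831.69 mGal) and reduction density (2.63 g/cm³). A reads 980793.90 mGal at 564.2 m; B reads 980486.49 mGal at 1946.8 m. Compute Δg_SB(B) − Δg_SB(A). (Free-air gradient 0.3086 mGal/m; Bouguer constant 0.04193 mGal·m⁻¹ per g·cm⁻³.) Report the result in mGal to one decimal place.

Δg_SB(A) = 980793.90 − 980831.69 + 0.3086×564.2 − 0.04193×2.63×564.2 = 74.10 mGal
Δg_SB(B) = 980486.49 − 980831.69 + 0.3086×1946.8 − 0.04193×2.63×1946.8 = 40.90 mGal
Difference = 40.90 − (74.10) = -33.20 mGal

-33.2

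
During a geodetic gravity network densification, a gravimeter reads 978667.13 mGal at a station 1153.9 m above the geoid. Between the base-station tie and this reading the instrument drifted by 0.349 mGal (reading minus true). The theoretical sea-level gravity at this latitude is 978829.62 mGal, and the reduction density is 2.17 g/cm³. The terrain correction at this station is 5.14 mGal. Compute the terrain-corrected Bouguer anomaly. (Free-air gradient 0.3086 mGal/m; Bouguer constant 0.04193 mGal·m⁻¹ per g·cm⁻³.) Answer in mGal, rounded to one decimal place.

Drift-corrected reading = 978667.13 − (0.349) = 978666.781 mGal
Free-air correction = 0.3086 × 1153.9 = 356.09 mGal
Free-air anomaly = 978666.781 − 978829.62 + (356.09) = 193.251 mGal
Bouguer slab correction = 0.04193 × 2.17 × 1153.9 = 104.99 mGal
Simple Bouguer anomaly = 193.251 − (104.99) = 88.261 mGal
Complete Bouguer anomaly = 88.261 + 5.14 = 93.401 mGal

93.4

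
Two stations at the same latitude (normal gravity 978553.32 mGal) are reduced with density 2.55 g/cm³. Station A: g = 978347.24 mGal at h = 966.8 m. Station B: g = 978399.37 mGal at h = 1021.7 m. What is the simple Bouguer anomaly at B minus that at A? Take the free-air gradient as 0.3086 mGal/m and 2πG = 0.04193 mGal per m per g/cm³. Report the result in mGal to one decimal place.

63.2

Δg_SB(A) = 978347.24 − 978553.32 + 0.3086×966.8 − 0.04193×2.55×966.8 = -11.10 mGal
Δg_SB(B) = 978399.37 − 978553.32 + 0.3086×1021.7 − 0.04193×2.55×1021.7 = 52.10 mGal
Difference = 52.10 − (-11.10) = 63.20 mGal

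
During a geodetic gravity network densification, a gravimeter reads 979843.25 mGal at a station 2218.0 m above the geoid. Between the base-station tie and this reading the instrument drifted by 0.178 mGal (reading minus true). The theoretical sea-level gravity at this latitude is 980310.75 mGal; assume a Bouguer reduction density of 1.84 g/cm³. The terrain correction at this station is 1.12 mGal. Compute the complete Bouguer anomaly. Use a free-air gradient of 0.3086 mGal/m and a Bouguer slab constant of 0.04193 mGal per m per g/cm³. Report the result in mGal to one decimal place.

46.8

Drift-corrected reading = 979843.25 − (0.178) = 979843.072 mGal
Free-air correction = 0.3086 × 2218.0 = 684.47 mGal
Free-air anomaly = 979843.072 − 980310.75 + (684.47) = 216.792 mGal
Bouguer slab correction = 0.04193 × 1.84 × 2218.0 = 171.12 mGal
Simple Bouguer anomaly = 216.792 − (171.12) = 45.672 mGal
Complete Bouguer anomaly = 45.672 + 1.12 = 46.792 mGal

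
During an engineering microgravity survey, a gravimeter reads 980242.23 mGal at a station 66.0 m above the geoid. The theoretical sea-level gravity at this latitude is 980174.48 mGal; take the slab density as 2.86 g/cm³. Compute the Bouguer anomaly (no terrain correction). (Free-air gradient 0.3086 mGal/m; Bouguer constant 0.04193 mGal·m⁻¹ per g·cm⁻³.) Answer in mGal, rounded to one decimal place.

Free-air correction = 0.3086 × 66.0 = 20.37 mGal
Free-air anomaly = 980242.23 − 980174.48 + (20.37) = 88.12 mGal
Bouguer slab correction = 0.04193 × 2.86 × 66.0 = 7.91 mGal
Simple Bouguer anomaly = 88.12 − (7.91) = 80.21 mGal

80.2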